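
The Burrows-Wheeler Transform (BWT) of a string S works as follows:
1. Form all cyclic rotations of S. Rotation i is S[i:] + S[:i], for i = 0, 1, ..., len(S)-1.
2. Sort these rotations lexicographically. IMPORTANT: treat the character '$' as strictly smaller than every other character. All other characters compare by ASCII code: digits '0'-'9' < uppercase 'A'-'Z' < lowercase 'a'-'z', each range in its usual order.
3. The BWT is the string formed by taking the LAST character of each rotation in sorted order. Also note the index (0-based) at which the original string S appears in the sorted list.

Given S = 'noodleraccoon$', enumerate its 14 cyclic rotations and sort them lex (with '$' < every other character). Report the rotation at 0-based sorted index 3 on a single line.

Answer: coon$noodlerac

Derivation:
All 14 rotations (rotation i = S[i:]+S[:i]):
  rot[0] = noodleraccoon$
  rot[1] = oodleraccoon$n
  rot[2] = odleraccoon$no
  rot[3] = dleraccoon$noo
  rot[4] = leraccoon$nood
  rot[5] = eraccoon$noodl
  rot[6] = raccoon$noodle
  rot[7] = accoon$noodler
  rot[8] = ccoon$noodlera
  rot[9] = coon$noodlerac
  rot[10] = oon$noodleracc
  rot[11] = on$noodleracco
  rot[12] = n$noodleraccoo
  rot[13] = $noodleraccoon
Sorted (with $ < everything):
  sorted[0] = $noodleraccoon
  sorted[1] = accoon$noodler
  sorted[2] = ccoon$noodlera
  sorted[3] = coon$noodlerac
  sorted[4] = dleraccoon$noo
  sorted[5] = eraccoon$noodl
  sorted[6] = leraccoon$nood
  sorted[7] = n$noodleraccoo
  sorted[8] = noodleraccoon$
  sorted[9] = odleraccoon$no
  sorted[10] = on$noodleracco
  sorted[11] = oodleraccoon$n
  sorted[12] = oon$noodleracc
  sorted[13] = raccoon$noodle
sorted[3] = coon$noodlerac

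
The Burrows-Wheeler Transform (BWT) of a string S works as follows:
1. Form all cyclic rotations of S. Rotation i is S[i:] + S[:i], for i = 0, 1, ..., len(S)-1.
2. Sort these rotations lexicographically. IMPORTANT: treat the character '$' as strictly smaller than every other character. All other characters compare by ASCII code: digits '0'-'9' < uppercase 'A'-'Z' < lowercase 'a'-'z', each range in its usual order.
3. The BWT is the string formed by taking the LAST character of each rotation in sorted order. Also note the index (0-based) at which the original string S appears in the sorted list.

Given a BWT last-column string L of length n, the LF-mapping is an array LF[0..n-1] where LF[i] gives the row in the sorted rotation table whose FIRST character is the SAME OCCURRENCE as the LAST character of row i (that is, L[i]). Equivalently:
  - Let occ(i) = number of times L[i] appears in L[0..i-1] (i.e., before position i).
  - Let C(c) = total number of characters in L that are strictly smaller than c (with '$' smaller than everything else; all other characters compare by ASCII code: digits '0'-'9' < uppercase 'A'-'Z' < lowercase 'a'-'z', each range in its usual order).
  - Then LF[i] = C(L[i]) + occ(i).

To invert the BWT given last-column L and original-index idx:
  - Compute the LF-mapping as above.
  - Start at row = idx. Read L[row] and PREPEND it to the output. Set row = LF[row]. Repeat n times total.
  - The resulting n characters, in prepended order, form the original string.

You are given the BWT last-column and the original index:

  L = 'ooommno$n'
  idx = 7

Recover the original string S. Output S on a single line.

LF mapping: 5 6 7 1 2 3 8 0 4
Walk LF starting at row 7, prepending L[row]:
  step 1: row=7, L[7]='$', prepend. Next row=LF[7]=0
  step 2: row=0, L[0]='o', prepend. Next row=LF[0]=5
  step 3: row=5, L[5]='n', prepend. Next row=LF[5]=3
  step 4: row=3, L[3]='m', prepend. Next row=LF[3]=1
  step 5: row=1, L[1]='o', prepend. Next row=LF[1]=6
  step 6: row=6, L[6]='o', prepend. Next row=LF[6]=8
  step 7: row=8, L[8]='n', prepend. Next row=LF[8]=4
  step 8: row=4, L[4]='m', prepend. Next row=LF[4]=2
  step 9: row=2, L[2]='o', prepend. Next row=LF[2]=7
Reversed output: omnoomno$

Answer: omnoomno$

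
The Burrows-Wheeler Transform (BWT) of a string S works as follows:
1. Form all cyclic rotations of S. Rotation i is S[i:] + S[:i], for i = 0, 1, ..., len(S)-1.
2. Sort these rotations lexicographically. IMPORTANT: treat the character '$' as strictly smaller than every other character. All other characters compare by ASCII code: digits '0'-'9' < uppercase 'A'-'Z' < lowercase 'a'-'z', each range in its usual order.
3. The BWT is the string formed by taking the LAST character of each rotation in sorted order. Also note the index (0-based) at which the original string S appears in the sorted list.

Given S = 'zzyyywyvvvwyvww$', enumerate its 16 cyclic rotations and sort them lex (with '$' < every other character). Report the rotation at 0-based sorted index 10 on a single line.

Answer: yvww$zzyyywyvvvw

Derivation:
All 16 rotations (rotation i = S[i:]+S[:i]):
  rot[0] = zzyyywyvvvwyvww$
  rot[1] = zyyywyvvvwyvww$z
  rot[2] = yyywyvvvwyvww$zz
  rot[3] = yywyvvvwyvww$zzy
  rot[4] = ywyvvvwyvww$zzyy
  rot[5] = wyvvvwyvww$zzyyy
  rot[6] = yvvvwyvww$zzyyyw
  rot[7] = vvvwyvww$zzyyywy
  rot[8] = vvwyvww$zzyyywyv
  rot[9] = vwyvww$zzyyywyvv
  rot[10] = wyvww$zzyyywyvvv
  rot[11] = yvww$zzyyywyvvvw
  rot[12] = vww$zzyyywyvvvwy
  rot[13] = ww$zzyyywyvvvwyv
  rot[14] = w$zzyyywyvvvwyvw
  rot[15] = $zzyyywyvvvwyvww
Sorted (with $ < everything):
  sorted[0] = $zzyyywyvvvwyvww
  sorted[1] = vvvwyvww$zzyyywy
  sorted[2] = vvwyvww$zzyyywyv
  sorted[3] = vww$zzyyywyvvvwy
  sorted[4] = vwyvww$zzyyywyvv
  sorted[5] = w$zzyyywyvvvwyvw
  sorted[6] = ww$zzyyywyvvvwyv
  sorted[7] = wyvvvwyvww$zzyyy
  sorted[8] = wyvww$zzyyywyvvv
  sorted[9] = yvvvwyvww$zzyyyw
  sorted[10] = yvww$zzyyywyvvvw
  sorted[11] = ywyvvvwyvww$zzyy
  sorted[12] = yywyvvvwyvww$zzy
  sorted[13] = yyywyvvvwyvww$zz
  sorted[14] = zyyywyvvvwyvww$z
  sorted[15] = zzyyywyvvvwyvww$
sorted[10] = yvww$zzyyywyvvvw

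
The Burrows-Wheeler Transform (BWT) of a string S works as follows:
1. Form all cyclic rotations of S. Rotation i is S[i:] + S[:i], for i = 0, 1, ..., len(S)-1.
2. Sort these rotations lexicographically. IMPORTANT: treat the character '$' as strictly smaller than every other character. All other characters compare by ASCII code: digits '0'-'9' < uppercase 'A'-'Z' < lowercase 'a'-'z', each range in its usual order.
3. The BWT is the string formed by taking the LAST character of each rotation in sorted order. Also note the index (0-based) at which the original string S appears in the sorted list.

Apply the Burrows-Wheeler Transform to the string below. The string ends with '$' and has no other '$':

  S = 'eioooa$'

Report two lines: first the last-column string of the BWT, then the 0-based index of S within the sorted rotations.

All 7 rotations (rotation i = S[i:]+S[:i]):
  rot[0] = eioooa$
  rot[1] = ioooa$e
  rot[2] = oooa$ei
  rot[3] = ooa$eio
  rot[4] = oa$eioo
  rot[5] = a$eiooo
  rot[6] = $eioooa
Sorted (with $ < everything):
  sorted[0] = $eioooa  (last char: 'a')
  sorted[1] = a$eiooo  (last char: 'o')
  sorted[2] = eioooa$  (last char: '$')
  sorted[3] = ioooa$e  (last char: 'e')
  sorted[4] = oa$eioo  (last char: 'o')
  sorted[5] = ooa$eio  (last char: 'o')
  sorted[6] = oooa$ei  (last char: 'i')
Last column: ao$eooi
Original string S is at sorted index 2

Answer: ao$eooi
2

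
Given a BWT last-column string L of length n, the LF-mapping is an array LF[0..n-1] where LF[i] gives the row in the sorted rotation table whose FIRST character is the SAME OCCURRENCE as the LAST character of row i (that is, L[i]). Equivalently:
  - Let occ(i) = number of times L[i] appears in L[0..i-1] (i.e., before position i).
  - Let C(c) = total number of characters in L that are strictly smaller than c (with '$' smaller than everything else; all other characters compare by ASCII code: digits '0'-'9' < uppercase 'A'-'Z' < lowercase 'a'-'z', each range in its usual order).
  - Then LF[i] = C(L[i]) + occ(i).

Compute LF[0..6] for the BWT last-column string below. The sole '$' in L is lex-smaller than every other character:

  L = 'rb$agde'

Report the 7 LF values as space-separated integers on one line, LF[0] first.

Char counts: '$':1, 'a':1, 'b':1, 'd':1, 'e':1, 'g':1, 'r':1
C (first-col start): C('$')=0, C('a')=1, C('b')=2, C('d')=3, C('e')=4, C('g')=5, C('r')=6
L[0]='r': occ=0, LF[0]=C('r')+0=6+0=6
L[1]='b': occ=0, LF[1]=C('b')+0=2+0=2
L[2]='$': occ=0, LF[2]=C('$')+0=0+0=0
L[3]='a': occ=0, LF[3]=C('a')+0=1+0=1
L[4]='g': occ=0, LF[4]=C('g')+0=5+0=5
L[5]='d': occ=0, LF[5]=C('d')+0=3+0=3
L[6]='e': occ=0, LF[6]=C('e')+0=4+0=4

Answer: 6 2 0 1 5 3 4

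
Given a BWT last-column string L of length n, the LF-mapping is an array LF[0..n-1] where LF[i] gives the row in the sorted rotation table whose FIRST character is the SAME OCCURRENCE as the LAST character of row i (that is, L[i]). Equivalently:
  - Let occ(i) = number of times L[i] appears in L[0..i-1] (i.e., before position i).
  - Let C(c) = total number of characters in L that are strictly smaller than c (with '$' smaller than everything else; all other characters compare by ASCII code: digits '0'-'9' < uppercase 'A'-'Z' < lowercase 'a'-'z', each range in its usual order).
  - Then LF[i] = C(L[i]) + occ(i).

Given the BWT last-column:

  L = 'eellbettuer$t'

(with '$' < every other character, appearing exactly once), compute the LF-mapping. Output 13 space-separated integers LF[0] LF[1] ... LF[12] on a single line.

Answer: 2 3 6 7 1 4 9 10 12 5 8 0 11

Derivation:
Char counts: '$':1, 'b':1, 'e':4, 'l':2, 'r':1, 't':3, 'u':1
C (first-col start): C('$')=0, C('b')=1, C('e')=2, C('l')=6, C('r')=8, C('t')=9, C('u')=12
L[0]='e': occ=0, LF[0]=C('e')+0=2+0=2
L[1]='e': occ=1, LF[1]=C('e')+1=2+1=3
L[2]='l': occ=0, LF[2]=C('l')+0=6+0=6
L[3]='l': occ=1, LF[3]=C('l')+1=6+1=7
L[4]='b': occ=0, LF[4]=C('b')+0=1+0=1
L[5]='e': occ=2, LF[5]=C('e')+2=2+2=4
L[6]='t': occ=0, LF[6]=C('t')+0=9+0=9
L[7]='t': occ=1, LF[7]=C('t')+1=9+1=10
L[8]='u': occ=0, LF[8]=C('u')+0=12+0=12
L[9]='e': occ=3, LF[9]=C('e')+3=2+3=5
L[10]='r': occ=0, LF[10]=C('r')+0=8+0=8
L[11]='$': occ=0, LF[11]=C('$')+0=0+0=0
L[12]='t': occ=2, LF[12]=C('t')+2=9+2=11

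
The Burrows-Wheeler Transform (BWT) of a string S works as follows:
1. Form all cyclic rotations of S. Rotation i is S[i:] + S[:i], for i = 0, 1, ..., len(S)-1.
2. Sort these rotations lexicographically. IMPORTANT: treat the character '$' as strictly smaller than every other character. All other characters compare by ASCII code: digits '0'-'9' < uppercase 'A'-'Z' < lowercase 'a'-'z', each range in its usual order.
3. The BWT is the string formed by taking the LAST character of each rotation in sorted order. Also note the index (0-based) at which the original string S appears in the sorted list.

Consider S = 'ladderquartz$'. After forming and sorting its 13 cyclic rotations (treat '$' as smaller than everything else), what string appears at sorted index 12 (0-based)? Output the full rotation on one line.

All 13 rotations (rotation i = S[i:]+S[:i]):
  rot[0] = ladderquartz$
  rot[1] = adderquartz$l
  rot[2] = dderquartz$la
  rot[3] = derquartz$lad
  rot[4] = erquartz$ladd
  rot[5] = rquartz$ladde
  rot[6] = quartz$ladder
  rot[7] = uartz$ladderq
  rot[8] = artz$ladderqu
  rot[9] = rtz$ladderqua
  rot[10] = tz$ladderquar
  rot[11] = z$ladderquart
  rot[12] = $ladderquartz
Sorted (with $ < everything):
  sorted[0] = $ladderquartz
  sorted[1] = adderquartz$l
  sorted[2] = artz$ladderqu
  sorted[3] = dderquartz$la
  sorted[4] = derquartz$lad
  sorted[5] = erquartz$ladd
  sorted[6] = ladderquartz$
  sorted[7] = quartz$ladder
  sorted[8] = rquartz$ladde
  sorted[9] = rtz$ladderqua
  sorted[10] = tz$ladderquar
  sorted[11] = uartz$ladderq
  sorted[12] = z$ladderquart
sorted[12] = z$ladderquart

Answer: z$ladderquart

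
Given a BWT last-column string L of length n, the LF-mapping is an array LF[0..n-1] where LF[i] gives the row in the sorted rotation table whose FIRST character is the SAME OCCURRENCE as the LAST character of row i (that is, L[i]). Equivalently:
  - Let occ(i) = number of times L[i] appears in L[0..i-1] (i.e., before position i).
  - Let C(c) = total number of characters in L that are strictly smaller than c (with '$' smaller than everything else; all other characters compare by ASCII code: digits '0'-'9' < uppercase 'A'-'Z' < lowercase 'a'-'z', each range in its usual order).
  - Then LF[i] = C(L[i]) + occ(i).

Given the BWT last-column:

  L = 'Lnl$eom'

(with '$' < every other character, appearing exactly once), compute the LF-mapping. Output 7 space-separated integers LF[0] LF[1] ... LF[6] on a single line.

Char counts: '$':1, 'L':1, 'e':1, 'l':1, 'm':1, 'n':1, 'o':1
C (first-col start): C('$')=0, C('L')=1, C('e')=2, C('l')=3, C('m')=4, C('n')=5, C('o')=6
L[0]='L': occ=0, LF[0]=C('L')+0=1+0=1
L[1]='n': occ=0, LF[1]=C('n')+0=5+0=5
L[2]='l': occ=0, LF[2]=C('l')+0=3+0=3
L[3]='$': occ=0, LF[3]=C('$')+0=0+0=0
L[4]='e': occ=0, LF[4]=C('e')+0=2+0=2
L[5]='o': occ=0, LF[5]=C('o')+0=6+0=6
L[6]='m': occ=0, LF[6]=C('m')+0=4+0=4

Answer: 1 5 3 0 2 6 4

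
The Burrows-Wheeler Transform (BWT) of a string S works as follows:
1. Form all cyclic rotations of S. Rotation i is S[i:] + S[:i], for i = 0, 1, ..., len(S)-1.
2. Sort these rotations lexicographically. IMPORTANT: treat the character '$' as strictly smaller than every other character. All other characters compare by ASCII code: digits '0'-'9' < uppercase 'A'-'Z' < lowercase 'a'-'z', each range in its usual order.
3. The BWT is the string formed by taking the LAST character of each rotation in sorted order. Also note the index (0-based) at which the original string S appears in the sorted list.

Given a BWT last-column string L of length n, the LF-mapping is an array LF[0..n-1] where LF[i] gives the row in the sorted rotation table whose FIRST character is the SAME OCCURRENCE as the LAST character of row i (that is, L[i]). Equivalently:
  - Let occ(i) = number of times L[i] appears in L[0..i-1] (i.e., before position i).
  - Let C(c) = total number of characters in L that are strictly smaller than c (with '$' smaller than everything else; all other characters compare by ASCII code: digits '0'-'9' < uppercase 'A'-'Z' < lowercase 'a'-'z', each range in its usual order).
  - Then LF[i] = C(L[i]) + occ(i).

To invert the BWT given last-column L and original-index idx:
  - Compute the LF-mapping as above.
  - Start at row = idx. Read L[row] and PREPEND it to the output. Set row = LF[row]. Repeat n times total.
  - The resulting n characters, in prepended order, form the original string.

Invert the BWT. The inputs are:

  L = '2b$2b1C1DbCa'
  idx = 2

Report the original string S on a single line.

Answer: 1Dabb1CCb22$

Derivation:
LF mapping: 3 9 0 4 10 1 5 2 7 11 6 8
Walk LF starting at row 2, prepending L[row]:
  step 1: row=2, L[2]='$', prepend. Next row=LF[2]=0
  step 2: row=0, L[0]='2', prepend. Next row=LF[0]=3
  step 3: row=3, L[3]='2', prepend. Next row=LF[3]=4
  step 4: row=4, L[4]='b', prepend. Next row=LF[4]=10
  step 5: row=10, L[10]='C', prepend. Next row=LF[10]=6
  step 6: row=6, L[6]='C', prepend. Next row=LF[6]=5
  step 7: row=5, L[5]='1', prepend. Next row=LF[5]=1
  step 8: row=1, L[1]='b', prepend. Next row=LF[1]=9
  step 9: row=9, L[9]='b', prepend. Next row=LF[9]=11
  step 10: row=11, L[11]='a', prepend. Next row=LF[11]=8
  step 11: row=8, L[8]='D', prepend. Next row=LF[8]=7
  step 12: row=7, L[7]='1', prepend. Next row=LF[7]=2
Reversed output: 1Dabb1CCb22$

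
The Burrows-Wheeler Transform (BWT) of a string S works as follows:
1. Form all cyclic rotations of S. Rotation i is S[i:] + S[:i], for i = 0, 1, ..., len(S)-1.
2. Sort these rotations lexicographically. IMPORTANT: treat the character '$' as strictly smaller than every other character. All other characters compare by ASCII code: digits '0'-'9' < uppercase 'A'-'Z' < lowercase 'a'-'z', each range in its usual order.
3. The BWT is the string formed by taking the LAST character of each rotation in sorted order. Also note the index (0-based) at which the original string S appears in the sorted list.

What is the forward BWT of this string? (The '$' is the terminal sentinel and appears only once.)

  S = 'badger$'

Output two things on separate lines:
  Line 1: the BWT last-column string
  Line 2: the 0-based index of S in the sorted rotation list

Answer: rb$agde
2

Derivation:
All 7 rotations (rotation i = S[i:]+S[:i]):
  rot[0] = badger$
  rot[1] = adger$b
  rot[2] = dger$ba
  rot[3] = ger$bad
  rot[4] = er$badg
  rot[5] = r$badge
  rot[6] = $badger
Sorted (with $ < everything):
  sorted[0] = $badger  (last char: 'r')
  sorted[1] = adger$b  (last char: 'b')
  sorted[2] = badger$  (last char: '$')
  sorted[3] = dger$ba  (last char: 'a')
  sorted[4] = er$badg  (last char: 'g')
  sorted[5] = ger$bad  (last char: 'd')
  sorted[6] = r$badge  (last char: 'e')
Last column: rb$agde
Original string S is at sorted index 2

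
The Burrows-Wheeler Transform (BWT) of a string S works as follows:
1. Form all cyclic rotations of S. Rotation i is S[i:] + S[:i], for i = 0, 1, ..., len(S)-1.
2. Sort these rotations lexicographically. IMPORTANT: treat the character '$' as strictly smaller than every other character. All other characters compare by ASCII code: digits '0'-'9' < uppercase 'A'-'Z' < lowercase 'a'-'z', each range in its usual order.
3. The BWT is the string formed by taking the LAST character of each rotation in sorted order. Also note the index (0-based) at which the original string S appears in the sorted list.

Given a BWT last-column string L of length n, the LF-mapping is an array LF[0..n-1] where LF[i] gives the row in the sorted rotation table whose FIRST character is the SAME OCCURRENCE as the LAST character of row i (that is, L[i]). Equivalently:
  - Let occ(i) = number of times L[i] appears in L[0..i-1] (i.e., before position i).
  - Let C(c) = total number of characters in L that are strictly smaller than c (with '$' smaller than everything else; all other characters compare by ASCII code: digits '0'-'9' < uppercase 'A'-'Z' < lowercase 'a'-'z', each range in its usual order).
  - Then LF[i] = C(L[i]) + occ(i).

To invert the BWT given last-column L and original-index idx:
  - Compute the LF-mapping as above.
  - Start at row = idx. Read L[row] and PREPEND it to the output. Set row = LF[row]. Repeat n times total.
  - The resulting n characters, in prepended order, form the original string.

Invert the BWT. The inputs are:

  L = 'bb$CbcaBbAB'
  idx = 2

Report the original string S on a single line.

LF mapping: 6 7 0 4 8 10 5 2 9 1 3
Walk LF starting at row 2, prepending L[row]:
  step 1: row=2, L[2]='$', prepend. Next row=LF[2]=0
  step 2: row=0, L[0]='b', prepend. Next row=LF[0]=6
  step 3: row=6, L[6]='a', prepend. Next row=LF[6]=5
  step 4: row=5, L[5]='c', prepend. Next row=LF[5]=10
  step 5: row=10, L[10]='B', prepend. Next row=LF[10]=3
  step 6: row=3, L[3]='C', prepend. Next row=LF[3]=4
  step 7: row=4, L[4]='b', prepend. Next row=LF[4]=8
  step 8: row=8, L[8]='b', prepend. Next row=LF[8]=9
  step 9: row=9, L[9]='A', prepend. Next row=LF[9]=1
  step 10: row=1, L[1]='b', prepend. Next row=LF[1]=7
  step 11: row=7, L[7]='B', prepend. Next row=LF[7]=2
Reversed output: BbAbbCBcab$

Answer: BbAbbCBcab$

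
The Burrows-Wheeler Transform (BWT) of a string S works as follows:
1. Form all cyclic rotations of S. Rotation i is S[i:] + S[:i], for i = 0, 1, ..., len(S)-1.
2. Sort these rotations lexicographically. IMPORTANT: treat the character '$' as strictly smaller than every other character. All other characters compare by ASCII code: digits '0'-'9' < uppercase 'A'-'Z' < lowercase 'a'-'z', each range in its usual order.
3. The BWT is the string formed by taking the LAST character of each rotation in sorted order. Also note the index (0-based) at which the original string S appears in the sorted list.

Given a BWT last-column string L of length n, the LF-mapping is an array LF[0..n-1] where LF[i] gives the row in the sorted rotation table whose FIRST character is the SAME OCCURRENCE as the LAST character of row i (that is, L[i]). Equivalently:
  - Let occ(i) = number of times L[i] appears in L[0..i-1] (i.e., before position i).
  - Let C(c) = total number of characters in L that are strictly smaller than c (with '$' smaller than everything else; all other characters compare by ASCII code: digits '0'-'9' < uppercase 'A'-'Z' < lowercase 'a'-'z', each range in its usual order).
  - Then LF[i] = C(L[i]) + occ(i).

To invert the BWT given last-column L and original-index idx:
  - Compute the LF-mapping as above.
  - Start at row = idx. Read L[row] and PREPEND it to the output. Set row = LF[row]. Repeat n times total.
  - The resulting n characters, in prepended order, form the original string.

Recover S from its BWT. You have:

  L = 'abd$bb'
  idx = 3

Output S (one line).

Answer: bbdba$

Derivation:
LF mapping: 1 2 5 0 3 4
Walk LF starting at row 3, prepending L[row]:
  step 1: row=3, L[3]='$', prepend. Next row=LF[3]=0
  step 2: row=0, L[0]='a', prepend. Next row=LF[0]=1
  step 3: row=1, L[1]='b', prepend. Next row=LF[1]=2
  step 4: row=2, L[2]='d', prepend. Next row=LF[2]=5
  step 5: row=5, L[5]='b', prepend. Next row=LF[5]=4
  step 6: row=4, L[4]='b', prepend. Next row=LF[4]=3
Reversed output: bbdba$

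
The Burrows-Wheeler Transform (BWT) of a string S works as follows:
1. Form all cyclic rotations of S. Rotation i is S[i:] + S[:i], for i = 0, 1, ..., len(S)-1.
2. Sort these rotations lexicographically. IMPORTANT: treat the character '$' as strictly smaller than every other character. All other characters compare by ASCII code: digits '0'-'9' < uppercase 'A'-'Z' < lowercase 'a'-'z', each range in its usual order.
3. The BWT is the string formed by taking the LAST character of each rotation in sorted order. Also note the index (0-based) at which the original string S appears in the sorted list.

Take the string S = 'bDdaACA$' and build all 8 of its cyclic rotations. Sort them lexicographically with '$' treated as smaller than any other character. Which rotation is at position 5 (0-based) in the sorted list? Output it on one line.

Answer: aACA$bDd

Derivation:
All 8 rotations (rotation i = S[i:]+S[:i]):
  rot[0] = bDdaACA$
  rot[1] = DdaACA$b
  rot[2] = daACA$bD
  rot[3] = aACA$bDd
  rot[4] = ACA$bDda
  rot[5] = CA$bDdaA
  rot[6] = A$bDdaAC
  rot[7] = $bDdaACA
Sorted (with $ < everything):
  sorted[0] = $bDdaACA
  sorted[1] = A$bDdaAC
  sorted[2] = ACA$bDda
  sorted[3] = CA$bDdaA
  sorted[4] = DdaACA$b
  sorted[5] = aACA$bDd
  sorted[6] = bDdaACA$
  sorted[7] = daACA$bD
sorted[5] = aACA$bDd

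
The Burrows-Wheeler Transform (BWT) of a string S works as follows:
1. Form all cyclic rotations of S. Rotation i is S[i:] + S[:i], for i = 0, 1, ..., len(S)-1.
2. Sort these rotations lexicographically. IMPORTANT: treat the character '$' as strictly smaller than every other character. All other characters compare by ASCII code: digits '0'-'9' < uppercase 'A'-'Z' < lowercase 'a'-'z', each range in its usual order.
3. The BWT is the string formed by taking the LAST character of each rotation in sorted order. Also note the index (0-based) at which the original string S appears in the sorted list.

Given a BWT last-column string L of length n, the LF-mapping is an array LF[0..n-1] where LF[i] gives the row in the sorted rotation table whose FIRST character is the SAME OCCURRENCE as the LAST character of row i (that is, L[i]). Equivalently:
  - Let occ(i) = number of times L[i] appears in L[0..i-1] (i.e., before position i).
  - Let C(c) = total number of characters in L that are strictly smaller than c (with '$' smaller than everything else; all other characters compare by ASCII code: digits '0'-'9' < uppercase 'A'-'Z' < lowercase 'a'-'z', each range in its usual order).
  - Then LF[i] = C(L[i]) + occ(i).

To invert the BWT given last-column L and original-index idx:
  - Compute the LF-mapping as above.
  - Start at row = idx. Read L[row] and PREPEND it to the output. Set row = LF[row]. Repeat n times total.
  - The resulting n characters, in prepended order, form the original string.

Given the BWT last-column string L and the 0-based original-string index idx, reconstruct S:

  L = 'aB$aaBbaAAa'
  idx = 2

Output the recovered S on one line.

Answer: AabaBAaaBa$

Derivation:
LF mapping: 5 3 0 6 7 4 10 8 1 2 9
Walk LF starting at row 2, prepending L[row]:
  step 1: row=2, L[2]='$', prepend. Next row=LF[2]=0
  step 2: row=0, L[0]='a', prepend. Next row=LF[0]=5
  step 3: row=5, L[5]='B', prepend. Next row=LF[5]=4
  step 4: row=4, L[4]='a', prepend. Next row=LF[4]=7
  step 5: row=7, L[7]='a', prepend. Next row=LF[7]=8
  step 6: row=8, L[8]='A', prepend. Next row=LF[8]=1
  step 7: row=1, L[1]='B', prepend. Next row=LF[1]=3
  step 8: row=3, L[3]='a', prepend. Next row=LF[3]=6
  step 9: row=6, L[6]='b', prepend. Next row=LF[6]=10
  step 10: row=10, L[10]='a', prepend. Next row=LF[10]=9
  step 11: row=9, L[9]='A', prepend. Next row=LF[9]=2
Reversed output: AabaBAaaBa$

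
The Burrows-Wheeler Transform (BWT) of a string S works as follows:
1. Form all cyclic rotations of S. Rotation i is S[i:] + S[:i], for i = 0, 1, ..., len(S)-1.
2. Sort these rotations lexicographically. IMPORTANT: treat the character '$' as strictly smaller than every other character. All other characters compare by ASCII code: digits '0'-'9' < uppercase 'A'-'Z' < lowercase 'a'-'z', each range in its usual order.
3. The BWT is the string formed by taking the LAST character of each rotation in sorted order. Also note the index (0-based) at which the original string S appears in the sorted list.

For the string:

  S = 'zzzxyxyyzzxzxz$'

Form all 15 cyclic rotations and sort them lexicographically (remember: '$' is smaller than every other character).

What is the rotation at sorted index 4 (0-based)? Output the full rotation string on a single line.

Answer: xzxz$zzzxyxyyzz

Derivation:
All 15 rotations (rotation i = S[i:]+S[:i]):
  rot[0] = zzzxyxyyzzxzxz$
  rot[1] = zzxyxyyzzxzxz$z
  rot[2] = zxyxyyzzxzxz$zz
  rot[3] = xyxyyzzxzxz$zzz
  rot[4] = yxyyzzxzxz$zzzx
  rot[5] = xyyzzxzxz$zzzxy
  rot[6] = yyzzxzxz$zzzxyx
  rot[7] = yzzxzxz$zzzxyxy
  rot[8] = zzxzxz$zzzxyxyy
  rot[9] = zxzxz$zzzxyxyyz
  rot[10] = xzxz$zzzxyxyyzz
  rot[11] = zxz$zzzxyxyyzzx
  rot[12] = xz$zzzxyxyyzzxz
  rot[13] = z$zzzxyxyyzzxzx
  rot[14] = $zzzxyxyyzzxzxz
Sorted (with $ < everything):
  sorted[0] = $zzzxyxyyzzxzxz
  sorted[1] = xyxyyzzxzxz$zzz
  sorted[2] = xyyzzxzxz$zzzxy
  sorted[3] = xz$zzzxyxyyzzxz
  sorted[4] = xzxz$zzzxyxyyzz
  sorted[5] = yxyyzzxzxz$zzzx
  sorted[6] = yyzzxzxz$zzzxyx
  sorted[7] = yzzxzxz$zzzxyxy
  sorted[8] = z$zzzxyxyyzzxzx
  sorted[9] = zxyxyyzzxzxz$zz
  sorted[10] = zxz$zzzxyxyyzzx
  sorted[11] = zxzxz$zzzxyxyyz
  sorted[12] = zzxyxyyzzxzxz$z
  sorted[13] = zzxzxz$zzzxyxyy
  sorted[14] = zzzxyxyyzzxzxz$
sorted[4] = xzxz$zzzxyxyyzz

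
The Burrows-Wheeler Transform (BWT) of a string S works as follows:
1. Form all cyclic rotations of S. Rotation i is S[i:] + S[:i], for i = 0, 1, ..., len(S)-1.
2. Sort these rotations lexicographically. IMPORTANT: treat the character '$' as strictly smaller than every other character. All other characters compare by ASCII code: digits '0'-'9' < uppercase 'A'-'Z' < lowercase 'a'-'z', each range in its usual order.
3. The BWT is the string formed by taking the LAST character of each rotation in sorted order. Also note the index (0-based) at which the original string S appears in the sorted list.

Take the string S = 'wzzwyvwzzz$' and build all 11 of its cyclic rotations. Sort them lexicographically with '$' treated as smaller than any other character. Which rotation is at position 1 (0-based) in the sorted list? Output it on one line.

All 11 rotations (rotation i = S[i:]+S[:i]):
  rot[0] = wzzwyvwzzz$
  rot[1] = zzwyvwzzz$w
  rot[2] = zwyvwzzz$wz
  rot[3] = wyvwzzz$wzz
  rot[4] = yvwzzz$wzzw
  rot[5] = vwzzz$wzzwy
  rot[6] = wzzz$wzzwyv
  rot[7] = zzz$wzzwyvw
  rot[8] = zz$wzzwyvwz
  rot[9] = z$wzzwyvwzz
  rot[10] = $wzzwyvwzzz
Sorted (with $ < everything):
  sorted[0] = $wzzwyvwzzz
  sorted[1] = vwzzz$wzzwy
  sorted[2] = wyvwzzz$wzz
  sorted[3] = wzzwyvwzzz$
  sorted[4] = wzzz$wzzwyv
  sorted[5] = yvwzzz$wzzw
  sorted[6] = z$wzzwyvwzz
  sorted[7] = zwyvwzzz$wz
  sorted[8] = zz$wzzwyvwz
  sorted[9] = zzwyvwzzz$w
  sorted[10] = zzz$wzzwyvw
sorted[1] = vwzzz$wzzwy

Answer: vwzzz$wzzwy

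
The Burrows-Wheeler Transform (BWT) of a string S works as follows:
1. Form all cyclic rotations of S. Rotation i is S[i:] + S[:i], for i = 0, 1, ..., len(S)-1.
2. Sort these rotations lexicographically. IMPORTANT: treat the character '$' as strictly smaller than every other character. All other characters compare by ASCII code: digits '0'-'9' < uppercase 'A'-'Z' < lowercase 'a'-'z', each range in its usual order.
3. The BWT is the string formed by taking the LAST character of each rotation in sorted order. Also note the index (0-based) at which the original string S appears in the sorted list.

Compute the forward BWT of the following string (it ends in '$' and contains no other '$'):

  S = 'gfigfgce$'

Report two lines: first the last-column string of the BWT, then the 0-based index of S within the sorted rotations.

All 9 rotations (rotation i = S[i:]+S[:i]):
  rot[0] = gfigfgce$
  rot[1] = figfgce$g
  rot[2] = igfgce$gf
  rot[3] = gfgce$gfi
  rot[4] = fgce$gfig
  rot[5] = gce$gfigf
  rot[6] = ce$gfigfg
  rot[7] = e$gfigfgc
  rot[8] = $gfigfgce
Sorted (with $ < everything):
  sorted[0] = $gfigfgce  (last char: 'e')
  sorted[1] = ce$gfigfg  (last char: 'g')
  sorted[2] = e$gfigfgc  (last char: 'c')
  sorted[3] = fgce$gfig  (last char: 'g')
  sorted[4] = figfgce$g  (last char: 'g')
  sorted[5] = gce$gfigf  (last char: 'f')
  sorted[6] = gfgce$gfi  (last char: 'i')
  sorted[7] = gfigfgce$  (last char: '$')
  sorted[8] = igfgce$gf  (last char: 'f')
Last column: egcggfi$f
Original string S is at sorted index 7

Answer: egcggfi$f
7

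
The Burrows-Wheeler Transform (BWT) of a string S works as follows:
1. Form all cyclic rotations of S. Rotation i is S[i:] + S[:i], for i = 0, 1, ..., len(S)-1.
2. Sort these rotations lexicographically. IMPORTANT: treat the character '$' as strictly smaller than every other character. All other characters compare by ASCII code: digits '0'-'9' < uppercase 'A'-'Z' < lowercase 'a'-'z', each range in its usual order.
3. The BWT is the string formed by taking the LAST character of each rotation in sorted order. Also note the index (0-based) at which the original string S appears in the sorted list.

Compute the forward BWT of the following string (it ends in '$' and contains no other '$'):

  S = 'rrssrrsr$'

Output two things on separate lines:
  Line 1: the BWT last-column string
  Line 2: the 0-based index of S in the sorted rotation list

Answer: rss$rrrsr
3

Derivation:
All 9 rotations (rotation i = S[i:]+S[:i]):
  rot[0] = rrssrrsr$
  rot[1] = rssrrsr$r
  rot[2] = ssrrsr$rr
  rot[3] = srrsr$rrs
  rot[4] = rrsr$rrss
  rot[5] = rsr$rrssr
  rot[6] = sr$rrssrr
  rot[7] = r$rrssrrs
  rot[8] = $rrssrrsr
Sorted (with $ < everything):
  sorted[0] = $rrssrrsr  (last char: 'r')
  sorted[1] = r$rrssrrs  (last char: 's')
  sorted[2] = rrsr$rrss  (last char: 's')
  sorted[3] = rrssrrsr$  (last char: '$')
  sorted[4] = rsr$rrssr  (last char: 'r')
  sorted[5] = rssrrsr$r  (last char: 'r')
  sorted[6] = sr$rrssrr  (last char: 'r')
  sorted[7] = srrsr$rrs  (last char: 's')
  sorted[8] = ssrrsr$rr  (last char: 'r')
Last column: rss$rrrsr
Original string S is at sorted index 3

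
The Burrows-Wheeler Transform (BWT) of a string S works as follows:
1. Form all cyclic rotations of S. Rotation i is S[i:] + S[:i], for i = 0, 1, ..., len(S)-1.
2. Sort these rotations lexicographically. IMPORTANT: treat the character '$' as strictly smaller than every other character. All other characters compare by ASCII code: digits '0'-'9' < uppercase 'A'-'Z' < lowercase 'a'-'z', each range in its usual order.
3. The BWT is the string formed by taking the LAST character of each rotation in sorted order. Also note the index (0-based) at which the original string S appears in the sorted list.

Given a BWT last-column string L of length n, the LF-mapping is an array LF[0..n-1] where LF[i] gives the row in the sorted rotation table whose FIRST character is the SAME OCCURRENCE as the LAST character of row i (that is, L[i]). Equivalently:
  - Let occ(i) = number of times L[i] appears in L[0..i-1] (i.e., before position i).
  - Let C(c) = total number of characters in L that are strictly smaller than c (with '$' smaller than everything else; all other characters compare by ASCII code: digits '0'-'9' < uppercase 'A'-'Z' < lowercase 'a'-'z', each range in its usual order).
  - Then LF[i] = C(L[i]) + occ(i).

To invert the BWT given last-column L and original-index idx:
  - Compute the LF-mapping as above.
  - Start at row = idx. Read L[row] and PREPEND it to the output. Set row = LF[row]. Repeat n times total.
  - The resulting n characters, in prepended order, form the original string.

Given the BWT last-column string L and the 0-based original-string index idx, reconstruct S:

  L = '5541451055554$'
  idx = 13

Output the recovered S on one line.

LF mapping: 7 8 4 2 5 9 3 1 10 11 12 13 6 0
Walk LF starting at row 13, prepending L[row]:
  step 1: row=13, L[13]='$', prepend. Next row=LF[13]=0
  step 2: row=0, L[0]='5', prepend. Next row=LF[0]=7
  step 3: row=7, L[7]='0', prepend. Next row=LF[7]=1
  step 4: row=1, L[1]='5', prepend. Next row=LF[1]=8
  step 5: row=8, L[8]='5', prepend. Next row=LF[8]=10
  step 6: row=10, L[10]='5', prepend. Next row=LF[10]=12
  step 7: row=12, L[12]='4', prepend. Next row=LF[12]=6
  step 8: row=6, L[6]='1', prepend. Next row=LF[6]=3
  step 9: row=3, L[3]='1', prepend. Next row=LF[3]=2
  step 10: row=2, L[2]='4', prepend. Next row=LF[2]=4
  step 11: row=4, L[4]='4', prepend. Next row=LF[4]=5
  step 12: row=5, L[5]='5', prepend. Next row=LF[5]=9
  step 13: row=9, L[9]='5', prepend. Next row=LF[9]=11
  step 14: row=11, L[11]='5', prepend. Next row=LF[11]=13
Reversed output: 5554411455505$

Answer: 5554411455505$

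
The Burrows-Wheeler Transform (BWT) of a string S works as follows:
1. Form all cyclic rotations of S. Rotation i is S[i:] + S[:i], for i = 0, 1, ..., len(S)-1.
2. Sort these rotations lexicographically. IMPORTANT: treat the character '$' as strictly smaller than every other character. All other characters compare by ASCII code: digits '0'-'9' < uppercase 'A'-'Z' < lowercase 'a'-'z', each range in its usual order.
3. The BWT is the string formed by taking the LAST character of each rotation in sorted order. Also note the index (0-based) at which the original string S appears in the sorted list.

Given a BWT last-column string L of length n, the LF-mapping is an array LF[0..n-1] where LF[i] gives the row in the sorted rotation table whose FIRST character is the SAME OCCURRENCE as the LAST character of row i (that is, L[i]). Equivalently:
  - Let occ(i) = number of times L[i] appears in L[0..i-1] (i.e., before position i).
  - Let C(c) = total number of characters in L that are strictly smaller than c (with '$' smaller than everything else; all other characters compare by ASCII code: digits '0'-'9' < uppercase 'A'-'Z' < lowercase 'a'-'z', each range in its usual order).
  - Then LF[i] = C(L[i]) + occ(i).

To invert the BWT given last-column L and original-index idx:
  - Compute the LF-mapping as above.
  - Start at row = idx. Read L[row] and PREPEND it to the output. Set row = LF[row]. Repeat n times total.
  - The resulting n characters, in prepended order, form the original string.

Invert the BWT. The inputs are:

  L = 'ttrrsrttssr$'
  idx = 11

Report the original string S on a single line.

LF mapping: 8 9 1 2 5 3 10 11 6 7 4 0
Walk LF starting at row 11, prepending L[row]:
  step 1: row=11, L[11]='$', prepend. Next row=LF[11]=0
  step 2: row=0, L[0]='t', prepend. Next row=LF[0]=8
  step 3: row=8, L[8]='s', prepend. Next row=LF[8]=6
  step 4: row=6, L[6]='t', prepend. Next row=LF[6]=10
  step 5: row=10, L[10]='r', prepend. Next row=LF[10]=4
  step 6: row=4, L[4]='s', prepend. Next row=LF[4]=5
  step 7: row=5, L[5]='r', prepend. Next row=LF[5]=3
  step 8: row=3, L[3]='r', prepend. Next row=LF[3]=2
  step 9: row=2, L[2]='r', prepend. Next row=LF[2]=1
  step 10: row=1, L[1]='t', prepend. Next row=LF[1]=9
  step 11: row=9, L[9]='s', prepend. Next row=LF[9]=7
  step 12: row=7, L[7]='t', prepend. Next row=LF[7]=11
Reversed output: tstrrrsrtst$

Answer: tstrrrsrtst$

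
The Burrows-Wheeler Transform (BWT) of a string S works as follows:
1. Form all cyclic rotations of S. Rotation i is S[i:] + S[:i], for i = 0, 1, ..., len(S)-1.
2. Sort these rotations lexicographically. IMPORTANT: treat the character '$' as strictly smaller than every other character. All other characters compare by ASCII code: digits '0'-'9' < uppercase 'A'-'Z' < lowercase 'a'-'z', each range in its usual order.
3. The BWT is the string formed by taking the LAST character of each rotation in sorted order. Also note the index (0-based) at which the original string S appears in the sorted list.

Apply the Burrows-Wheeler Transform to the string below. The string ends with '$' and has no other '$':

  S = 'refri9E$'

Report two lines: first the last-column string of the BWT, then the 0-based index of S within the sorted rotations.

Answer: Ei9rer$f
6

Derivation:
All 8 rotations (rotation i = S[i:]+S[:i]):
  rot[0] = refri9E$
  rot[1] = efri9E$r
  rot[2] = fri9E$re
  rot[3] = ri9E$ref
  rot[4] = i9E$refr
  rot[5] = 9E$refri
  rot[6] = E$refri9
  rot[7] = $refri9E
Sorted (with $ < everything):
  sorted[0] = $refri9E  (last char: 'E')
  sorted[1] = 9E$refri  (last char: 'i')
  sorted[2] = E$refri9  (last char: '9')
  sorted[3] = efri9E$r  (last char: 'r')
  sorted[4] = fri9E$re  (last char: 'e')
  sorted[5] = i9E$refr  (last char: 'r')
  sorted[6] = refri9E$  (last char: '$')
  sorted[7] = ri9E$ref  (last char: 'f')
Last column: Ei9rer$f
Original string S is at sorted index 6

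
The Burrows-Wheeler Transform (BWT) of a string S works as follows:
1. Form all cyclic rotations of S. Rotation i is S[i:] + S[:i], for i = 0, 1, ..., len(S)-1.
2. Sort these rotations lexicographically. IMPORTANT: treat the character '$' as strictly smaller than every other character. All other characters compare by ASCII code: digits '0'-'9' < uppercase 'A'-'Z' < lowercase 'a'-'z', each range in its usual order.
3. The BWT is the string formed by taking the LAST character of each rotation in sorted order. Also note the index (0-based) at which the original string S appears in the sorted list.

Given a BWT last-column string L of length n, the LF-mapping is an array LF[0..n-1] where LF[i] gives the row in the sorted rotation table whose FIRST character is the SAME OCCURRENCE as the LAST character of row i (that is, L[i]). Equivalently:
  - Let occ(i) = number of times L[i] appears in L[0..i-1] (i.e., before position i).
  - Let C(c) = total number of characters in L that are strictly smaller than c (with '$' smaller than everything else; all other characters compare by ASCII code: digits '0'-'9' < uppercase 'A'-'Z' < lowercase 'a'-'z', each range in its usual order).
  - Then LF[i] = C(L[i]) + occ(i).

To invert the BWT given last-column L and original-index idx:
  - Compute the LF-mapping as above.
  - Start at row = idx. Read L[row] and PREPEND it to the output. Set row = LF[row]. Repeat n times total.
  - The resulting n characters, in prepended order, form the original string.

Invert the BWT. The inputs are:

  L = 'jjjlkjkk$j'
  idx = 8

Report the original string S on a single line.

Answer: kkkjjljjj$

Derivation:
LF mapping: 1 2 3 9 6 4 7 8 0 5
Walk LF starting at row 8, prepending L[row]:
  step 1: row=8, L[8]='$', prepend. Next row=LF[8]=0
  step 2: row=0, L[0]='j', prepend. Next row=LF[0]=1
  step 3: row=1, L[1]='j', prepend. Next row=LF[1]=2
  step 4: row=2, L[2]='j', prepend. Next row=LF[2]=3
  step 5: row=3, L[3]='l', prepend. Next row=LF[3]=9
  step 6: row=9, L[9]='j', prepend. Next row=LF[9]=5
  step 7: row=5, L[5]='j', prepend. Next row=LF[5]=4
  step 8: row=4, L[4]='k', prepend. Next row=LF[4]=6
  step 9: row=6, L[6]='k', prepend. Next row=LF[6]=7
  step 10: row=7, L[7]='k', prepend. Next row=LF[7]=8
Reversed output: kkkjjljjj$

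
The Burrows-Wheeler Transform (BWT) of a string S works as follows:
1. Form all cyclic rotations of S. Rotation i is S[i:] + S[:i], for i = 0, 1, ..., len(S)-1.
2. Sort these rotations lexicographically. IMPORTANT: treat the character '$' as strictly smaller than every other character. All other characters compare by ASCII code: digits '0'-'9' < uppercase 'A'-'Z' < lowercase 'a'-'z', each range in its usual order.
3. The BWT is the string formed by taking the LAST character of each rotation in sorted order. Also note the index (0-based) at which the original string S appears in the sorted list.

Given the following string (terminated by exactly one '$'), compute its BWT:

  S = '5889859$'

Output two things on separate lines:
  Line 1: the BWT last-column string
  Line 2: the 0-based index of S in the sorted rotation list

Answer: 9$895858
1

Derivation:
All 8 rotations (rotation i = S[i:]+S[:i]):
  rot[0] = 5889859$
  rot[1] = 889859$5
  rot[2] = 89859$58
  rot[3] = 9859$588
  rot[4] = 859$5889
  rot[5] = 59$58898
  rot[6] = 9$588985
  rot[7] = $5889859
Sorted (with $ < everything):
  sorted[0] = $5889859  (last char: '9')
  sorted[1] = 5889859$  (last char: '$')
  sorted[2] = 59$58898  (last char: '8')
  sorted[3] = 859$5889  (last char: '9')
  sorted[4] = 889859$5  (last char: '5')
  sorted[5] = 89859$58  (last char: '8')
  sorted[6] = 9$588985  (last char: '5')
  sorted[7] = 9859$588  (last char: '8')
Last column: 9$895858
Original string S is at sorted index 1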